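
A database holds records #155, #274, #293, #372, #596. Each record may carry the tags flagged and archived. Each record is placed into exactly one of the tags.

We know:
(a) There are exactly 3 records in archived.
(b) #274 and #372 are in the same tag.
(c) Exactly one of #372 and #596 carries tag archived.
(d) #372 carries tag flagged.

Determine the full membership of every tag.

flagged = {#274, #372}; archived = {#155, #293, #596}

From (d): #372 ∈ flagged.
(b): #274 matches #372: #274 ∈ flagged.
(c) (exactly one): #596 ∈ archived.
(a): only 3 candidates remain for archived, so all are in.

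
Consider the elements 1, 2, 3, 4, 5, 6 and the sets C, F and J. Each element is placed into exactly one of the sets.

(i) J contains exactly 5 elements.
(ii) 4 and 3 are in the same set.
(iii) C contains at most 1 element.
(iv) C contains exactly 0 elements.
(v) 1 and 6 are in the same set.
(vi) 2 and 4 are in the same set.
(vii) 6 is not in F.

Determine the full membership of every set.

C = {}; F = {5}; J = {1, 2, 3, 4, 6}

From (vii): 6 ∉ F.
(iv): C already has 0, so the rest are out.
(v): 1 matches 6: 1 ∉ F.
Only one set left: 1 ∈ J.
Only one set left: 6 ∈ J.
Suppose 2 ∈ F: no assignment then satisfies all the clues, so 2 ∉ F.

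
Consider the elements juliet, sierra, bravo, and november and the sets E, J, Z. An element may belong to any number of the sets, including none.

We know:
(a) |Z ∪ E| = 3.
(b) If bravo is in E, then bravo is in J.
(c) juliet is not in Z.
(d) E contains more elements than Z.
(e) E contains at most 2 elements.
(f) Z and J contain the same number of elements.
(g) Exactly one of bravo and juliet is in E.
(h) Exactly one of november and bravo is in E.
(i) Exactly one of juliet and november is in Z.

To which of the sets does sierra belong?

sierra: E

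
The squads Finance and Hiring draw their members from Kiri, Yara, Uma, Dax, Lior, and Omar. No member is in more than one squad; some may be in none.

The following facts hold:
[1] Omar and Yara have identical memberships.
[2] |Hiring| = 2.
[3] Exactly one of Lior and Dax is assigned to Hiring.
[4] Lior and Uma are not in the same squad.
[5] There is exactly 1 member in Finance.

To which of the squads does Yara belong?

Yara: none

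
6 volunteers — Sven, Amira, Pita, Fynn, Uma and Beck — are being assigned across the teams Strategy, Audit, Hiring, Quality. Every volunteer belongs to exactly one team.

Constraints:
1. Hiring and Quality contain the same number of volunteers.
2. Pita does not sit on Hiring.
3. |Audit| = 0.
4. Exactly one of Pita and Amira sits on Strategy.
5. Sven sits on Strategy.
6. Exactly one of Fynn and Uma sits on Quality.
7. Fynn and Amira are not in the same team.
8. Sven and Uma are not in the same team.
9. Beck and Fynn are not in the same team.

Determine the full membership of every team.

From (2): Pita ∉ Hiring.
From (5): Sven ∈ Strategy.
(3): Audit already has 0, so the rest are out.
(8): Uma ∉ Strategy.
Suppose Amira ∉ Strategy: no assignment then satisfies all the clues, so Amira ∈ Strategy.

Strategy = {Amira, Sven}; Audit = {}; Hiring = {Beck, Uma}; Quality = {Fynn, Pita}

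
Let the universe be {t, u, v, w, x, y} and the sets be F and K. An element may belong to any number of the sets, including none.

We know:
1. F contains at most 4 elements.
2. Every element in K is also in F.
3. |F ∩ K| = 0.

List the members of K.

K = {}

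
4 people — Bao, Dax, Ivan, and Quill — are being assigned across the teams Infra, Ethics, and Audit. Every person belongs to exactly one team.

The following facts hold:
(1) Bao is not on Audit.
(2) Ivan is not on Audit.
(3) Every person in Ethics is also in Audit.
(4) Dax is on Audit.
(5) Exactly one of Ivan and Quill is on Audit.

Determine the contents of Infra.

Infra = {Bao, Ivan}

From (1): Bao ∉ Audit.
From (2): Ivan ∉ Audit.
From (4): Dax ∈ Audit.
(3) contrapositive: Bao ∉ Ethics.
(3) contrapositive: Ivan ∉ Ethics.
(5) (exactly one): Quill ∈ Audit.
Only one team left: Bao ∈ Infra.
Only one team left: Ivan ∈ Infra.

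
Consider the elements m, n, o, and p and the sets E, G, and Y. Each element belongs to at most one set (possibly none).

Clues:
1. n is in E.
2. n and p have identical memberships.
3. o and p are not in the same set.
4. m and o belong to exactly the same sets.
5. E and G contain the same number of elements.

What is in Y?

Y = {}

From (1): n ∈ E.
(2): p matches n: p ∈ E.
(3): o ∉ E.
(4): m matches o: m ∉ E.
Suppose m ∈ Y: no assignment then satisfies all the clues, so m ∉ Y.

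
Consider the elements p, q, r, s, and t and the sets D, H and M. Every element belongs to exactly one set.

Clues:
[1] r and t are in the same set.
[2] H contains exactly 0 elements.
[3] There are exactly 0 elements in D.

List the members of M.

M = {p, q, r, s, t}

(2): H already has 0, so the rest are out.
(3): D already has 0, so the rest are out.
Only one set left: p ∈ M.
Only one set left: q ∈ M.
Only one set left: r ∈ M.
Only one set left: s ∈ M.
Only one set left: t ∈ M.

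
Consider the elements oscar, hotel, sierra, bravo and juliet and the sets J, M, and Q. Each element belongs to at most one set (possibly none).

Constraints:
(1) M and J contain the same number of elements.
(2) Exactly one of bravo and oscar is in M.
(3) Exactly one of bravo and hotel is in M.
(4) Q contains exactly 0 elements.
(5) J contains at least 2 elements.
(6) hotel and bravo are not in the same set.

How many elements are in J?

2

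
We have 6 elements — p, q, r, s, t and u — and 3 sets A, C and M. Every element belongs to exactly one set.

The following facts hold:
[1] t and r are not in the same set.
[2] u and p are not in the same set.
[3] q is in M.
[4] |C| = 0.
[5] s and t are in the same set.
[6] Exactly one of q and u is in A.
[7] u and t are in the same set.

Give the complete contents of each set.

A = {s, t, u}; C = {}; M = {p, q, r}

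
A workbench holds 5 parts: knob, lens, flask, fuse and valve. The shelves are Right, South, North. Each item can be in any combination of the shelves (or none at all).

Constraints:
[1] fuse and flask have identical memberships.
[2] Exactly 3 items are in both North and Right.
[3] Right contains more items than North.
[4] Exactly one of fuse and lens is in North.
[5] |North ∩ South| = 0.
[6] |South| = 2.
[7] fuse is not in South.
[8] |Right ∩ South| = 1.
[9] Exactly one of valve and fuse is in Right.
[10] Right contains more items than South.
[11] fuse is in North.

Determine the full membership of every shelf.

Right = {flask, fuse, knob, lens}; South = {lens, valve}; North = {flask, fuse, knob}

From (7): fuse ∉ South.
From (11): fuse ∈ North.
(1): flask matches fuse: flask ∉ South.
(1): flask matches fuse: flask ∈ North.
(4) (exactly one): lens ∉ North.
Suppose knob ∉ Right: no assignment then satisfies all the clues, so knob ∈ Right.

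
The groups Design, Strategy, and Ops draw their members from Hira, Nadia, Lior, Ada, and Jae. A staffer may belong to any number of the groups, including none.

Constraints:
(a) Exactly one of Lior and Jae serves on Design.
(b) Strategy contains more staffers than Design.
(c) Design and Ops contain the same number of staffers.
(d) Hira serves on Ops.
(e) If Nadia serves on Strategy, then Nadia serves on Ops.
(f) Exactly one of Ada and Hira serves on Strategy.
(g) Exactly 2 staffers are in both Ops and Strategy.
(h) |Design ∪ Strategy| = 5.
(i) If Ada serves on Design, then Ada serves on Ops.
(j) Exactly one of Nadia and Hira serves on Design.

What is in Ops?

Ops = {Ada, Hira, Nadia}

From (d): Hira ∈ Ops.
Suppose Nadia ∉ Ops: no assignment then satisfies all the clues, so Nadia ∈ Ops.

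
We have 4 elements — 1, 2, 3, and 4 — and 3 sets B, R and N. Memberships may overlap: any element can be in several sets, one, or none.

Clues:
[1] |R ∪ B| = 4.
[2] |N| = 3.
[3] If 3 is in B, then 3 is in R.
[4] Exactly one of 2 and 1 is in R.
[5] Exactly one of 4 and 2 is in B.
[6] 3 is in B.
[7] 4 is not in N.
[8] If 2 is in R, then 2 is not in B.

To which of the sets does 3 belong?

From (6): 3 ∈ B.
From (7): 4 ∉ N.
(2): only 3 candidates remain for N, so all are in.
(3): 3 ∈ R.

3: B, N, R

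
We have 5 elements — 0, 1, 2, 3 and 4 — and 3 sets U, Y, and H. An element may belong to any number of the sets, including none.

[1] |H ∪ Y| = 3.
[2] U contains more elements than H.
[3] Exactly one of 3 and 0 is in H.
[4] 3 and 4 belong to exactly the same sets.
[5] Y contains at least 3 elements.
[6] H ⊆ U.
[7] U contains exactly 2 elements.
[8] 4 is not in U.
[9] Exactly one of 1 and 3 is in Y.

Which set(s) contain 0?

0: H, U, Y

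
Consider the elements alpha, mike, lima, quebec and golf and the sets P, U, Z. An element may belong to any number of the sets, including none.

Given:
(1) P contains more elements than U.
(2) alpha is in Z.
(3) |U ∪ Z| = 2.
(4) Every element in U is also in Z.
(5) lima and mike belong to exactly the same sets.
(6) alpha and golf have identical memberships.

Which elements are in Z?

From (2): alpha ∈ Z.
(6): golf matches alpha: golf ∈ Z.
Suppose mike ∈ Z: no assignment then satisfies all the clues, so mike ∉ Z.

Z = {alpha, golf}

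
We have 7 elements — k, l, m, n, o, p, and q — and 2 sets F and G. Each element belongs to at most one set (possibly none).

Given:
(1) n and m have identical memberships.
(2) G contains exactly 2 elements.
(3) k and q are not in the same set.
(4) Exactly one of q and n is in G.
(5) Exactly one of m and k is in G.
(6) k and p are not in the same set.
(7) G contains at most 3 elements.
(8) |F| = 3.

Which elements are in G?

G = {m, n}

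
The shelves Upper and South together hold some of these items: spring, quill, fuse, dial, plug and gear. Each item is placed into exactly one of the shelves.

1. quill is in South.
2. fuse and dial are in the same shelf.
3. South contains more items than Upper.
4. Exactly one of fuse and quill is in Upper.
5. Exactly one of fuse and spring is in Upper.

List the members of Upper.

From (1): quill ∈ South.
(4) (exactly one): fuse ∈ Upper.
(5) (exactly one): spring ∉ Upper.
Only one shelf left: spring ∈ South.
(2): dial matches fuse: dial ∈ Upper.
Suppose plug ∈ Upper: no assignment then satisfies all the clues, so plug ∉ Upper.

Upper = {dial, fuse}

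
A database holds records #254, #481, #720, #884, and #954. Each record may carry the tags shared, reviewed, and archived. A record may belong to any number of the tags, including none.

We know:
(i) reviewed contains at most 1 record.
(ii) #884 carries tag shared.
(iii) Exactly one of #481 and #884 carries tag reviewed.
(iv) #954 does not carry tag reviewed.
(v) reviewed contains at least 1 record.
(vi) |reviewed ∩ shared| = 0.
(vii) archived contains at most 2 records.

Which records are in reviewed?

reviewed = {#481}

From (ii): #884 ∈ shared.
From (iv): #954 ∉ reviewed.
Suppose #254 ∈ reviewed: no assignment then satisfies all the clues, so #254 ∉ reviewed.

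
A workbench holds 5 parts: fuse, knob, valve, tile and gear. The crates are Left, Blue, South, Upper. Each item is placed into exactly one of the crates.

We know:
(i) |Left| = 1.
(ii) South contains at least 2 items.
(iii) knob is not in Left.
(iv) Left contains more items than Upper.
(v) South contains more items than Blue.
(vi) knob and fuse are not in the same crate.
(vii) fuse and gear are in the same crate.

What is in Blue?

From (iii): knob ∉ Left.
Suppose fuse ∈ Blue: no assignment then satisfies all the clues, so fuse ∉ Blue.

Blue = {knob}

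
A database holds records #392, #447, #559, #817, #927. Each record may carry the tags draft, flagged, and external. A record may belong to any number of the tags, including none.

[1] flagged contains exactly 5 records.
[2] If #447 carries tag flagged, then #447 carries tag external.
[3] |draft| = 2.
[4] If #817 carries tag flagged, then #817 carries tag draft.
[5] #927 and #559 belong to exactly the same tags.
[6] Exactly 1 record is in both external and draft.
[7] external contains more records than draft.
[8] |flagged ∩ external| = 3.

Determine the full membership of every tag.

draft = {#447, #817}; flagged = {#392, #447, #559, #817, #927}; external = {#447, #559, #927}

(1): only 5 candidates remain for flagged, so all are in.
(2): #447 ∈ external.
(4): #817 ∈ draft.
Suppose #392 ∈ draft: no assignment then satisfies all the clues, so #392 ∉ draft.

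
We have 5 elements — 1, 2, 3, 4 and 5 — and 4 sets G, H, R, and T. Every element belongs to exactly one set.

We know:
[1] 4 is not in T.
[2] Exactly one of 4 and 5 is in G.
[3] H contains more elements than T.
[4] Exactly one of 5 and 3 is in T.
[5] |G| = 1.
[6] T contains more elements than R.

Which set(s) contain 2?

From (1): 4 ∉ T.
Suppose 2 ∈ G: no assignment then satisfies all the clues, so 2 ∉ G.

2: H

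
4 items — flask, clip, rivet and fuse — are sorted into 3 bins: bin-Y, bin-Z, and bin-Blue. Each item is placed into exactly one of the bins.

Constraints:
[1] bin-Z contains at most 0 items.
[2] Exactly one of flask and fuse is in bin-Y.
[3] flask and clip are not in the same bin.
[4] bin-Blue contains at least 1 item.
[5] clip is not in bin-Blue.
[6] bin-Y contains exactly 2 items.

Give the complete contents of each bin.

From (5): clip ∉ bin-Blue.
(1): bin-Z already has 0, so the rest are out.
Only one bin left: clip ∈ bin-Y.
(3): flask ∉ bin-Y.
Only one bin left: flask ∈ bin-Blue.
(2) (exactly one): fuse ∈ bin-Y.
(6): bin-Y already has 2, so the rest are out.
Only one bin left: rivet ∈ bin-Blue.

bin-Y = {clip, fuse}; bin-Z = {}; bin-Blue = {flask, rivet}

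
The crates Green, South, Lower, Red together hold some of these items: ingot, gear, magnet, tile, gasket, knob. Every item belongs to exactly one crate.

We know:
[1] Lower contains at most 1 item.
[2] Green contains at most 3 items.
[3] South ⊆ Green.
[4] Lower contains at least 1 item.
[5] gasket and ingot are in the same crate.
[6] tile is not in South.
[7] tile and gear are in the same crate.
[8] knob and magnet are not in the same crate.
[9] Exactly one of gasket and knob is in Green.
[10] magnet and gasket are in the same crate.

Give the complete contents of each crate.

Green = {gasket, ingot, magnet}; South = {}; Lower = {knob}; Red = {gear, tile}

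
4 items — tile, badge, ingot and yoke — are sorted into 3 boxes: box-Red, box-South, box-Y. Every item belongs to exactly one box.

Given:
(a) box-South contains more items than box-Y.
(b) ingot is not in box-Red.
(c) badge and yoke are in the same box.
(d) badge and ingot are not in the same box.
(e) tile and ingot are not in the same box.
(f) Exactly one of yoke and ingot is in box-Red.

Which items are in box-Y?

From (b): ingot ∉ box-Red.
(f) (exactly one): yoke ∈ box-Red.
(c): badge matches yoke: badge ∈ box-Red.
Suppose tile ∈ box-Y: no assignment then satisfies all the clues, so tile ∉ box-Y.

box-Y = {}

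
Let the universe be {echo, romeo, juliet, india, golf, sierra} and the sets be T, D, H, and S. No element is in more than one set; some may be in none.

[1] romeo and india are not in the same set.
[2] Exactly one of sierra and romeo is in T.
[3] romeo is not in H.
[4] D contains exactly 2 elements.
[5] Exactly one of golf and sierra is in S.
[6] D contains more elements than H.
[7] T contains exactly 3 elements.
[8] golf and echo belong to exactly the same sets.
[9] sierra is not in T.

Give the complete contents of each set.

T = {echo, golf, romeo}; D = {india, juliet}; H = {}; S = {sierra}

From (3): romeo ∉ H.
From (9): sierra ∉ T.
(2) (exactly one): romeo ∈ T.
(1): india ∉ T.
Suppose echo ∉ T: no assignment then satisfies all the clues, so echo ∈ T.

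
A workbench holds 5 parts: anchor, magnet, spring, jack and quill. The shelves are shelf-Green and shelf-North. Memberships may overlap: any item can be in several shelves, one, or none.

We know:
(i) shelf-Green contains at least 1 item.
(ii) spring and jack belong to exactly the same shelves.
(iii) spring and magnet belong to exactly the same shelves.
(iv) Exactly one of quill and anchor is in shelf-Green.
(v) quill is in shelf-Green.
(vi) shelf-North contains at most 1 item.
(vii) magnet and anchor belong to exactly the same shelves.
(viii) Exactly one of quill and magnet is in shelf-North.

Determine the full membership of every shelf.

shelf-Green = {quill}; shelf-North = {quill}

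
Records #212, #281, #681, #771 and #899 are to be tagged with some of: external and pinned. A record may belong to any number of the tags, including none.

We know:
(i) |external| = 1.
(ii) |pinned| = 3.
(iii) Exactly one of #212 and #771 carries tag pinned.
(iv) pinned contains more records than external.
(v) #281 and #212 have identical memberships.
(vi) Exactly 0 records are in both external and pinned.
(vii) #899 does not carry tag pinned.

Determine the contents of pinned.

pinned = {#212, #281, #681}

From (vii): #899 ∉ pinned.
Suppose #212 ∉ pinned: no assignment then satisfies all the clues, so #212 ∈ pinned.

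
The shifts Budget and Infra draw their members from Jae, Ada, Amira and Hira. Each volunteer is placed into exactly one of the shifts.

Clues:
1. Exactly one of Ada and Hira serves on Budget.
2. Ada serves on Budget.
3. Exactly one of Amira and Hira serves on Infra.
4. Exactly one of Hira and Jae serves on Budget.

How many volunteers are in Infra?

1

From (2): Ada ∈ Budget.
(1) (exactly one): Hira ∉ Budget.
(4) (exactly one): Jae ∈ Budget.
Only one shift left: Hira ∈ Infra.
(3) (exactly one): Amira ∉ Infra.
Only one shift left: Amira ∈ Budget.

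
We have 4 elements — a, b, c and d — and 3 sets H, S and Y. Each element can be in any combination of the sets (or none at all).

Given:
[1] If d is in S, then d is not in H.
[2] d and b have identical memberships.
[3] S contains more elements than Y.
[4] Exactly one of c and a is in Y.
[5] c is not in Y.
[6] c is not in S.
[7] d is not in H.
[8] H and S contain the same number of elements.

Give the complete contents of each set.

H = {a, c}; S = {b, d}; Y = {a}

From (5): c ∉ Y.
From (6): c ∉ S.
From (7): d ∉ H.
(2): b matches d: b ∉ H.
(4) (exactly one): a ∈ Y.
Suppose a ∉ H: no assignment then satisfies all the clues, so a ∈ H.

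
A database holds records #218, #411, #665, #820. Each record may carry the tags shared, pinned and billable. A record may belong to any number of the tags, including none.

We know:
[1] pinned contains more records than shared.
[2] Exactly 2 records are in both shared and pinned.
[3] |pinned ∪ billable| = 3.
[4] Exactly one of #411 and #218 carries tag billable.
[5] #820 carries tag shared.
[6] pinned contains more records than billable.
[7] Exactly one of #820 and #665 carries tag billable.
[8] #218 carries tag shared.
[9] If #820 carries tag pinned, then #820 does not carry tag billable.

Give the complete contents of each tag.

shared = {#218, #820}; pinned = {#218, #665, #820}; billable = {#218, #665}

From (5): #820 ∈ shared.
From (8): #218 ∈ shared.
Suppose #218 ∉ pinned: no assignment then satisfies all the clues, so #218 ∈ pinned.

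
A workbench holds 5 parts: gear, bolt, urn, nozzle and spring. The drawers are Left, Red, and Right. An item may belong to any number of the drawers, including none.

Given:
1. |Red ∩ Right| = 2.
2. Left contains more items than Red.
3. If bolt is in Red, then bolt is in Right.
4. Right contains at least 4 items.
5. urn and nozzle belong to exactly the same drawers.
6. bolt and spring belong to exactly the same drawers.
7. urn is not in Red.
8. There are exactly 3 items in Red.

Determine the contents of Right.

Right = {bolt, nozzle, spring, urn}

From (7): urn ∉ Red.
(5): nozzle matches urn: nozzle ∉ Red.
(8): only 3 candidates remain for Red, so all are in.
(3): bolt ∈ Right.
(6): spring matches bolt: spring ∈ Right.
Suppose gear ∈ Right: no assignment then satisfies all the clues, so gear ∉ Right.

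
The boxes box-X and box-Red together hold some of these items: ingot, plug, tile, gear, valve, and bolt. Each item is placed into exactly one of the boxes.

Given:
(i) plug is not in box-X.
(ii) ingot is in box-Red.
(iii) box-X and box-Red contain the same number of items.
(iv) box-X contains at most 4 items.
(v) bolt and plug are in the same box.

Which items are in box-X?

box-X = {gear, tile, valve}

From (i): plug ∉ box-X.
From (ii): ingot ∈ box-Red.
(v): bolt matches plug: bolt ∉ box-X.
Only one box left: plug ∈ box-Red.
Only one box left: bolt ∈ box-Red.
Suppose tile ∉ box-X: no assignment then satisfies all the clues, so tile ∈ box-X.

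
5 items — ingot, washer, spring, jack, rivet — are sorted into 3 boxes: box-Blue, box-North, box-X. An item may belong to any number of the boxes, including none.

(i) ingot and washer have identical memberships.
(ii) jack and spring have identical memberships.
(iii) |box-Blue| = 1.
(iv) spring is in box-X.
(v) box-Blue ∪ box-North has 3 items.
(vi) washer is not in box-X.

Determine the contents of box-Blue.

box-Blue = {rivet}

From (iv): spring ∈ box-X.
From (vi): washer ∉ box-X.
(i): ingot matches washer: ingot ∉ box-X.
(ii): jack matches spring: jack ∈ box-X.
Suppose ingot ∈ box-Blue: no assignment then satisfies all the clues, so ingot ∉ box-Blue.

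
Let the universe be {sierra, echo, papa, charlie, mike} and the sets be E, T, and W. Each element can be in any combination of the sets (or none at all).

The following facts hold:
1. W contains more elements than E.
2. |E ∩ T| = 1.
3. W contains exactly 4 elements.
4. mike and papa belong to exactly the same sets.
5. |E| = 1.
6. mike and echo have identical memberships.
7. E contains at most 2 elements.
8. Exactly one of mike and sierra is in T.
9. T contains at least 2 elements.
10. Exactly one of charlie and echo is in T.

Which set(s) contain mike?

mike: W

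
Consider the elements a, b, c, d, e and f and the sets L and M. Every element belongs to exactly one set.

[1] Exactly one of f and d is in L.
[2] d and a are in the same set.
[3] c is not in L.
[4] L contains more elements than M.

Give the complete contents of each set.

L = {a, b, d, e}; M = {c, f}

From (3): c ∉ L.
Only one set left: c ∈ M.
Suppose a ∉ L: no assignment then satisfies all the clues, so a ∈ L.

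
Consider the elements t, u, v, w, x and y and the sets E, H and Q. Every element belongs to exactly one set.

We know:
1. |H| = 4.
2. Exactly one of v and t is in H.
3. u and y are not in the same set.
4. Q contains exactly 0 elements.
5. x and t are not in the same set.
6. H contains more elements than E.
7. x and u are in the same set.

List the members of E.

(4): Q already has 0, so the rest are out.
Suppose t ∉ E: no assignment then satisfies all the clues, so t ∈ E.

E = {t, y}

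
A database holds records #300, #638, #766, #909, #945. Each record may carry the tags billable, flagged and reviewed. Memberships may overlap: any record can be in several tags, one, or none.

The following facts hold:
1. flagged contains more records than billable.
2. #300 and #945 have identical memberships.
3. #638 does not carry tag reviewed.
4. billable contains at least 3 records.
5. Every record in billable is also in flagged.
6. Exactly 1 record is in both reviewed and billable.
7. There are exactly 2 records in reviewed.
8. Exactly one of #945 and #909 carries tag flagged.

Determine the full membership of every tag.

billable = {#300, #766, #945}; flagged = {#300, #638, #766, #945}; reviewed = {#766, #909}

From (3): #638 ∉ reviewed.
Suppose #300 ∉ billable: no assignment then satisfies all the clues, so #300 ∈ billable.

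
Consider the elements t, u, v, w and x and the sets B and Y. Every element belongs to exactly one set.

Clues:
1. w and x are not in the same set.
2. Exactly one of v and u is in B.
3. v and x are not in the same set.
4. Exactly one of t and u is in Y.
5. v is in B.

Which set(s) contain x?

x: Y

From (5): v ∈ B.
(2) (exactly one): u ∉ B.
(3): x ∉ B.
Only one set left: u ∈ Y.
Only one set left: x ∈ Y.
(1): w ∉ Y.
(4) (exactly one): t ∉ Y.
Only one set left: t ∈ B.
Only one set left: w ∈ B.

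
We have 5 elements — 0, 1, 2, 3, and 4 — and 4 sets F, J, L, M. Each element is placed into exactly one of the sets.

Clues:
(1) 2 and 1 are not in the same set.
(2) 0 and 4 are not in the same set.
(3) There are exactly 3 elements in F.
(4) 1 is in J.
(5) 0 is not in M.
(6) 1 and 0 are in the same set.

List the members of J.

From (4): 1 ∈ J.
From (5): 0 ∉ M.
(1): 2 ∉ J.
(6): 0 matches 1: 0 ∉ F.
(6): 0 matches 1: 0 ∈ J.
(2): 4 ∉ J.
(3): only 3 candidates remain for F, so all are in.

J = {0, 1}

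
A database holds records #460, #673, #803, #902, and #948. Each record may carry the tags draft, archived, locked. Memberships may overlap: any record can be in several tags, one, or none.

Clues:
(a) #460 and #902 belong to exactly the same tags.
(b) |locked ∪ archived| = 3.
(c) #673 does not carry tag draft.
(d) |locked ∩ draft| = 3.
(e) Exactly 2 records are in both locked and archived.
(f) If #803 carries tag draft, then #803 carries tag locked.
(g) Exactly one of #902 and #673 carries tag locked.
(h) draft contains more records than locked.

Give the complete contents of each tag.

draft = {#460, #803, #902, #948}; archived = {#460, #902}; locked = {#460, #803, #902}

From (c): #673 ∉ draft.
Suppose #460 ∉ draft: no assignment then satisfies all the clues, so #460 ∈ draft.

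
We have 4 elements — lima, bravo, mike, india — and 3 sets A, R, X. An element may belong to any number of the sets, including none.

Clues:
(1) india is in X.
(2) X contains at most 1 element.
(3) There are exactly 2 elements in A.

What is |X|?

From (1): india ∈ X.
(2): X already has 1, so the rest are out.

1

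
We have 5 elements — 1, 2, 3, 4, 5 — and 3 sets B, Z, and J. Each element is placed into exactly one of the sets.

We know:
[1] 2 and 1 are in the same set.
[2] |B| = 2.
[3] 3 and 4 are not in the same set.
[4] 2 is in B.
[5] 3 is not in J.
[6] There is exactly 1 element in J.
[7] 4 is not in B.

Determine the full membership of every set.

From (4): 2 ∈ B.
From (5): 3 ∉ J.
From (7): 4 ∉ B.
(1): 1 matches 2: 1 ∈ B.
(2): B already has 2, so the rest are out.
Only one set left: 3 ∈ Z.
(3): 4 ∉ Z.
Only one set left: 4 ∈ J.
(6): J already has 1, so the rest are out.
Only one set left: 5 ∈ Z.

B = {1, 2}; Z = {3, 5}; J = {4}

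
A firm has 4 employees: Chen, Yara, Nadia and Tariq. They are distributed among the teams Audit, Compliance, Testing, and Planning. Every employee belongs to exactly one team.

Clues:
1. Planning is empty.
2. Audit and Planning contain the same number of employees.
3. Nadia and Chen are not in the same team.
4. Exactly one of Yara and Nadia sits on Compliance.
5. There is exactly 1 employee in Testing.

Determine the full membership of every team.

Audit = {}; Compliance = {Chen, Tariq, Yara}; Testing = {Nadia}; Planning = {}

(1): Planning already has 0, so the rest are out.
Suppose Chen ∈ Audit: no assignment then satisfies all the clues, so Chen ∉ Audit.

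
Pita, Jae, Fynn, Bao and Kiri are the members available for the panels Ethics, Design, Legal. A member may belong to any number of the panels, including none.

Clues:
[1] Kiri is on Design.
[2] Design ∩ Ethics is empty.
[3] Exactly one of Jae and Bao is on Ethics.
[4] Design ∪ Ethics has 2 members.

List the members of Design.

Design = {Kiri}

From (1): Kiri ∈ Design.
(2) (disjoint): Kiri ∉ Ethics.
Suppose Pita ∈ Design: no assignment then satisfies all the clues, so Pita ∉ Design.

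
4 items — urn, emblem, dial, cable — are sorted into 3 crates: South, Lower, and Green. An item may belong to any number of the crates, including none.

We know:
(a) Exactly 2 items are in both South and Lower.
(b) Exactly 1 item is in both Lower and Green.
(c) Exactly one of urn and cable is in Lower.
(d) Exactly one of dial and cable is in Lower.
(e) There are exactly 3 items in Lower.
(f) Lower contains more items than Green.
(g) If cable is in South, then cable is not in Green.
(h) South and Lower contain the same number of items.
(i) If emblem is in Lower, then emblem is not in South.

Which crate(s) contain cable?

cable: South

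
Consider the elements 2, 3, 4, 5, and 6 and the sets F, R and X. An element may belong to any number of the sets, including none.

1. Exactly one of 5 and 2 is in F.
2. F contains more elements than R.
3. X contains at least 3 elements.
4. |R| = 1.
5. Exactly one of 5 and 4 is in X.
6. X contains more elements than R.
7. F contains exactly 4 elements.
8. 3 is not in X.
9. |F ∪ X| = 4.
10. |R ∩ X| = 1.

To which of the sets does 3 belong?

3: F

From (8): 3 ∉ X.
Suppose 3 ∉ F: no assignment then satisfies all the clues, so 3 ∈ F.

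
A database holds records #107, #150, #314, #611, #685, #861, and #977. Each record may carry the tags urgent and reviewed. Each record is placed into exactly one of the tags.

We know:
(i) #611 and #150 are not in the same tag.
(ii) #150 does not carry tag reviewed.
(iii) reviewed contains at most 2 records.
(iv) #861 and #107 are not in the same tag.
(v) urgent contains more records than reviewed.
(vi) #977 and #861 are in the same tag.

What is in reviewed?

reviewed = {#107, #611}

From (ii): #150 ∉ reviewed.
Only one tag left: #150 ∈ urgent.
(i): #611 ∉ urgent.
Only one tag left: #611 ∈ reviewed.
Suppose #107 ∉ reviewed: no assignment then satisfies all the clues, so #107 ∈ reviewed.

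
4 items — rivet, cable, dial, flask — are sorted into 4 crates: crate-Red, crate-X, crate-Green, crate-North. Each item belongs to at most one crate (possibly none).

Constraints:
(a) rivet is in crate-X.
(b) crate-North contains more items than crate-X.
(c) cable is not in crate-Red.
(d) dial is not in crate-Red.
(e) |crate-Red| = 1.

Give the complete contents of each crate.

crate-Red = {flask}; crate-X = {rivet}; crate-Green = {}; crate-North = {cable, dial}

From (a): rivet ∈ crate-X.
From (c): cable ∉ crate-Red.
From (d): dial ∉ crate-Red.
(e): only 1 candidates remain for crate-Red, so all are in.
Suppose cable ∈ crate-X: no assignment then satisfies all the clues, so cable ∉ crate-X.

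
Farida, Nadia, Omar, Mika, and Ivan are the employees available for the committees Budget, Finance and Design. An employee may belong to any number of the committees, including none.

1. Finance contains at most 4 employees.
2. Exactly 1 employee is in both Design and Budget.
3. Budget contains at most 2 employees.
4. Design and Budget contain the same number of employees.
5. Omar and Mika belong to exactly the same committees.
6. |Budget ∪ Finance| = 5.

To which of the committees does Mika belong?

Mika: Finance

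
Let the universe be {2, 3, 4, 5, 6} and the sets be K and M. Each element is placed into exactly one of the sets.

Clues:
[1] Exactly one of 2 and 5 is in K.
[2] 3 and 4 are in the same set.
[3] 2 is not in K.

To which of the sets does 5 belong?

5: K

From (3): 2 ∉ K.
(1) (exactly one): 5 ∈ K.
Only one set left: 2 ∈ M.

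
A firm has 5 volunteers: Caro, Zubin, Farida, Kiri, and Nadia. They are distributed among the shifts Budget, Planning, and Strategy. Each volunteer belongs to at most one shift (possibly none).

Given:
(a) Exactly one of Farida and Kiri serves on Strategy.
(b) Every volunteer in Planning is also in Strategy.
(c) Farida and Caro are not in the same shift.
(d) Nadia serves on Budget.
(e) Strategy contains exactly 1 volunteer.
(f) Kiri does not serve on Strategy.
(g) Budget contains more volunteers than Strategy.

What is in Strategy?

From (d): Nadia ∈ Budget.
From (f): Kiri ∉ Strategy.
(a) (exactly one): Farida ∈ Strategy.
(b) contrapositive: Kiri ∉ Planning.
(c): Caro ∉ Strategy.
(e): Strategy already has 1, so the rest are out.
(b) contrapositive: Caro ∉ Planning.
(b) contrapositive: Zubin ∉ Planning.

Strategy = {Farida}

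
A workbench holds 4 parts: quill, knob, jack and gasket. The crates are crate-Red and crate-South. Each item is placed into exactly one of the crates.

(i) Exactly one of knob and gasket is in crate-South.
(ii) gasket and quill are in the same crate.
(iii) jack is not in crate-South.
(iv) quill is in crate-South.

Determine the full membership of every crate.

crate-Red = {jack, knob}; crate-South = {gasket, quill}

From (iii): jack ∉ crate-South.
From (iv): quill ∈ crate-South.
(ii): gasket matches quill: gasket ∉ crate-Red.
(ii): gasket matches quill: gasket ∈ crate-South.
Only one crate left: jack ∈ crate-Red.
(i) (exactly one): knob ∉ crate-South.
Only one crate left: knob ∈ crate-Red.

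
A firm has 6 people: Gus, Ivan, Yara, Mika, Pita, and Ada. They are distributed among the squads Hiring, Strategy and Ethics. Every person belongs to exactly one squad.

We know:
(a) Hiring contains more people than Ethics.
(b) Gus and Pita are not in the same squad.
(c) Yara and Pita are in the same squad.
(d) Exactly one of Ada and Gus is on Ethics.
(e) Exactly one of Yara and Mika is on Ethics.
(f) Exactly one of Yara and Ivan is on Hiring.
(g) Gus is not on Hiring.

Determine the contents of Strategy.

Strategy = {Ivan}

From (g): Gus ∉ Hiring.
Suppose Gus ∈ Strategy: no assignment then satisfies all the clues, so Gus ∉ Strategy.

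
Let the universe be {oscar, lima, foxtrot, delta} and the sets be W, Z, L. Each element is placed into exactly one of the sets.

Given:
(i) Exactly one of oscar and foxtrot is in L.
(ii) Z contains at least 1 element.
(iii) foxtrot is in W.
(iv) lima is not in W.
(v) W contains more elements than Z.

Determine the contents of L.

L = {oscar}

From (iii): foxtrot ∈ W.
From (iv): lima ∉ W.
(i) (exactly one): oscar ∈ L.
Suppose lima ∈ L: no assignment then satisfies all the clues, so lima ∉ L.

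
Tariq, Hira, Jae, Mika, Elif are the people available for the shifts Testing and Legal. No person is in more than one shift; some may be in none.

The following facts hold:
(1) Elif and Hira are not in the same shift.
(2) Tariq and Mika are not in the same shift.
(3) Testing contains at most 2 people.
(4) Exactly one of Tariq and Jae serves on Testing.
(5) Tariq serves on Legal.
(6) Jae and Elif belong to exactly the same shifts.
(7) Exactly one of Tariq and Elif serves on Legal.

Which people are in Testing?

Testing = {Elif, Jae}

From (5): Tariq ∈ Legal.
(2): Mika ∉ Legal.
(4) (exactly one): Jae ∈ Testing.
(6): Elif matches Jae: Elif ∈ Testing.
(1): Hira ∉ Testing.
(3): Testing already has 2, so the rest are out.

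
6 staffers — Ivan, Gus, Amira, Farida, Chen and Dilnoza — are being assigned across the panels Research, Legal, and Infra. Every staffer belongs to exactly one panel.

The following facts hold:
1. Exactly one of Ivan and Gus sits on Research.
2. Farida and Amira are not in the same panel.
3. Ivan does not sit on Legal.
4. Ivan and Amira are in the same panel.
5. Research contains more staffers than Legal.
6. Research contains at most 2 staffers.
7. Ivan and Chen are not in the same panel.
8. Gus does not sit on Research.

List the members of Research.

Research = {Amira, Ivan}

From (3): Ivan ∉ Legal.
From (8): Gus ∉ Research.
(1) (exactly one): Ivan ∈ Research.
(4): Amira matches Ivan: Amira ∈ Research.
(6): Research already has 2, so the rest are out.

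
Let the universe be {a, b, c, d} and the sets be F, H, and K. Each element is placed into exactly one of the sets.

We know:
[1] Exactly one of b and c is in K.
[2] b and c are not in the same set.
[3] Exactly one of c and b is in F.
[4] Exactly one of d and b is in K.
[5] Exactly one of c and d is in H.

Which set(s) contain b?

b: K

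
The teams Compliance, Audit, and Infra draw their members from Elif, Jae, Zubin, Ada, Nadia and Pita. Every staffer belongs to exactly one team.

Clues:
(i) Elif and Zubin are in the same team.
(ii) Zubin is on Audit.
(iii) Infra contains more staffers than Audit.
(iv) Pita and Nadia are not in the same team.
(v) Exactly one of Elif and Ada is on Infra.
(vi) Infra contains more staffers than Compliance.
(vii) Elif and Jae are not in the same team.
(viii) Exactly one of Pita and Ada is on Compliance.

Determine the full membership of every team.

Compliance = {Pita}; Audit = {Elif, Zubin}; Infra = {Ada, Jae, Nadia}

From (ii): Zubin ∈ Audit.
(i): Elif matches Zubin: Elif ∉ Compliance.
(i): Elif matches Zubin: Elif ∈ Audit.
(v) (exactly one): Ada ∈ Infra.
(vii): Jae ∉ Audit.
(viii) (exactly one): Pita ∈ Compliance.
(iv): Nadia ∉ Compliance.
Suppose Jae ∈ Compliance: no assignment then satisfies all the clues, so Jae ∉ Compliance.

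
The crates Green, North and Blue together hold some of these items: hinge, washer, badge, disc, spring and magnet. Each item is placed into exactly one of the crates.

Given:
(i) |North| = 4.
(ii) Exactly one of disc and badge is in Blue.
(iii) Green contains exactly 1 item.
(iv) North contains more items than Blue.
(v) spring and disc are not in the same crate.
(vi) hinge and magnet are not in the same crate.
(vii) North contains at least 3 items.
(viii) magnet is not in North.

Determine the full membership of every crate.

Green = {magnet}; North = {badge, hinge, spring, washer}; Blue = {disc}

From (viii): magnet ∉ North.
Suppose hinge ∈ Green: no assignment then satisfies all the clues, so hinge ∉ Green.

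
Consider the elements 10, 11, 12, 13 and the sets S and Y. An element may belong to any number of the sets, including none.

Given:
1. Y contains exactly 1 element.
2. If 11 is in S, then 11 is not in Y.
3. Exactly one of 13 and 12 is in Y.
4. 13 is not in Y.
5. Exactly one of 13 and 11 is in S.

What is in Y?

From (4): 13 ∉ Y.
(3) (exactly one): 12 ∈ Y.
(1): Y already has 1, so the rest are out.

Y = {12}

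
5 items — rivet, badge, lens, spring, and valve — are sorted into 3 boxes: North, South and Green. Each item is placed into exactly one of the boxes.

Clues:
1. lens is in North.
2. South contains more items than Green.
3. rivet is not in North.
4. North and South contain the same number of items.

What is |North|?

2

From (1): lens ∈ North.
From (3): rivet ∉ North.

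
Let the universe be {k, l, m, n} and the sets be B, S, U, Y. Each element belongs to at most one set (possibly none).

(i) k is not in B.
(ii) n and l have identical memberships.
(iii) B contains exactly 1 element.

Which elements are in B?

B = {m}

From (i): k ∉ B.
Suppose l ∈ B: no assignment then satisfies all the clues, so l ∉ B.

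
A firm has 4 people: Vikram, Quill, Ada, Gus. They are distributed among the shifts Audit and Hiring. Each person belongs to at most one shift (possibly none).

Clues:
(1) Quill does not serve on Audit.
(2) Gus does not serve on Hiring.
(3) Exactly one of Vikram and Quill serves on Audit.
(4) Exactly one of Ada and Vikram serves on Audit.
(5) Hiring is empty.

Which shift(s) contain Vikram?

Vikram: Audit

From (1): Quill ∉ Audit.
From (2): Gus ∉ Hiring.
(3) (exactly one): Vikram ∈ Audit.
(4) (exactly one): Ada ∉ Audit.
(5): Hiring already has 0, so the rest are out.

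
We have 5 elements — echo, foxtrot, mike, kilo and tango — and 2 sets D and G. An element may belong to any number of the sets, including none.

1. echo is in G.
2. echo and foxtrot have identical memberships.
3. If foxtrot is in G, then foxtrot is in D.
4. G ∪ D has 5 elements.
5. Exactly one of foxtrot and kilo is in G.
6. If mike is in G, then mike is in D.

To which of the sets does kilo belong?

From (1): echo ∈ G.
(2): foxtrot matches echo: foxtrot ∈ G.
(3): foxtrot ∈ D.
(5) (exactly one): kilo ∉ G.
(2): echo matches foxtrot: echo ∈ D.
Suppose kilo ∉ D: no assignment then satisfies all the clues, so kilo ∈ D.

kilo: D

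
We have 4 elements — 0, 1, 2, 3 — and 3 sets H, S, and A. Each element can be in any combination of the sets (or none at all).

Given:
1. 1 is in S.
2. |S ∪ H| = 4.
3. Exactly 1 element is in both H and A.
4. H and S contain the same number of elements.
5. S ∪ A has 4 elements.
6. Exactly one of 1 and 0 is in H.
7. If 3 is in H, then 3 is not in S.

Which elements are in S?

S = {0, 1, 2}

From (1): 1 ∈ S.
Suppose 0 ∉ S: no assignment then satisfies all the clues, so 0 ∈ S.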